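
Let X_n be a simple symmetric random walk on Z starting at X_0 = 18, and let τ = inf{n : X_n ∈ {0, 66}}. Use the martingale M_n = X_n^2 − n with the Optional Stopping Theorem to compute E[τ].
E[τ] = 864

M_n = X_n^2 − n is a martingale (since E[X_{n+1}^2 | F_n] = X_n^2 + 1). By OST (τ has finite mean in a bounded region), E[M_τ] = E[M_0] = X_0^2 − 0 = 18^2 = 324. Also E[M_τ] = E[X_τ^2] − E[τ]. The walk exits at 0 or 66, with P(hit 66 first) = 18/66, so E[X_τ^2] = 66^2 · 18/66 + 0 = 1188. Thus E[τ] = E[X_τ^2] − E[M_τ] = 1188 − 324 = 864 = 18(66 − 18) = 864.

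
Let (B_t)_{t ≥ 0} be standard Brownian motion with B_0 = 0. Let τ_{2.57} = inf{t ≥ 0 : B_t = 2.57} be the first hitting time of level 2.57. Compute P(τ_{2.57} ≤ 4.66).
P(τ_{2.57} ≤ 4.66) = 2(1 − Φ(2.57/√4.66)) = 2(1 − Φ(1.1905)) ≈ 0.2338

By the reflection principle for standard BM, P(τ_b ≤ t) = 2 · P(B_t ≥ b). Since B_t ~ N(0, t), P(B_t ≥ 2.57) = 1 − Φ(2.57/√t) = 1 − Φ(2.57/√4.66) = 1 − Φ(1.1905) ≈ 0.11692. Doubling: P(τ_{2.57} ≤ 4.66) ≈ 2 · 0.11692 = 0.23384 ≈ 0.2338.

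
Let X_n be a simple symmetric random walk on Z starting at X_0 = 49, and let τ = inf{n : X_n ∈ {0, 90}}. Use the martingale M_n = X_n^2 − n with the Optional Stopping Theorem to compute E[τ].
E[τ] = 2009

M_n = X_n^2 − n is a martingale (since E[X_{n+1}^2 | F_n] = X_n^2 + 1). By OST (τ has finite mean in a bounded region), E[M_τ] = E[M_0] = X_0^2 − 0 = 49^2 = 2401. Also E[M_τ] = E[X_τ^2] − E[τ]. The walk exits at 0 or 90, with P(hit 90 first) = 49/90, so E[X_τ^2] = 90^2 · 49/90 + 0 = 4410. Thus E[τ] = E[X_τ^2] − E[M_τ] = 4410 − 2401 = 2009 = 49(90 − 49) = 2009.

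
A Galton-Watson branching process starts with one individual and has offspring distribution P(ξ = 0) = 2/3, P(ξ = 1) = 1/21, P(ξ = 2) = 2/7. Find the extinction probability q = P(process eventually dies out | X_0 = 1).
q = 1

Mean offspring μ = 0·2/3 + 1·1/21 + 2·2/7 = 13/21 ≤ 1. For μ ≤ 1 with offspring not concentrated at 1, the Galton-Watson process goes extinct almost surely, so q = 1.
(Algebraic check: The pgf is f(s) = 2/3 + 1/21·s + 2/7·s². The extinction probability q is the smallest fixed point of f in [0, 1]. Setting s = f(s):
  2/7·s² + (1/21 − 1)·s + 2/3 = 0
  2/7·s² − (2/3 + 2/7)·s + 2/3 = 0
which factors as (s − 1)·(2/7·s − 2/3) = 0, giving roots s = 1 and s = (2/3)/(2/7) = 7/3. Since 7/3 ≥ 1, the smallest root in [0, 1] is s = 1.)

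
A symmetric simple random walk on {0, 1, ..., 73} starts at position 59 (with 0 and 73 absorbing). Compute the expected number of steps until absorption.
E[τ | X_0 = 59] = 826

Let v_k = E[τ | X_0 = k]. Boundary: v_0 = v_73 = 0. Recurrence: v_k = 1 + (v_{k-1} + v_{k+1})/2 for 1 ≤ k ≤ 72. The particular solution to v_k − (v_{k-1} + v_{k+1})/2 = 1 is v_k = −k^2. Adding homogeneous solution A + B k and matching boundaries gives v_k = k (73 − k). Substituting k = 59: v_59 = 59 · 14 = 826.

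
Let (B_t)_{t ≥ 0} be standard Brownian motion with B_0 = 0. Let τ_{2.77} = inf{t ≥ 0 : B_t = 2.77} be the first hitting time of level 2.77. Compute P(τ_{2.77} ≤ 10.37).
P(τ_{2.77} ≤ 10.37) = 2(1 − Φ(2.77/√10.37)) = 2(1 − Φ(0.8602)) ≈ 0.3897

By the reflection principle for standard BM, P(τ_b ≤ t) = 2 · P(B_t ≥ b). Since B_t ~ N(0, t), P(B_t ≥ 2.77) = 1 − Φ(2.77/√t) = 1 − Φ(2.77/√10.37) = 1 − Φ(0.8602) ≈ 0.19484. Doubling: P(τ_{2.77} ≤ 10.37) ≈ 2 · 0.19484 = 0.38968 ≈ 0.3897.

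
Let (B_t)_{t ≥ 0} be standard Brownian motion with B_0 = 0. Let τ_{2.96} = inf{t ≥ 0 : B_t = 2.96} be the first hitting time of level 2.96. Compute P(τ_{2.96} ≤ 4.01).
P(τ_{2.96} ≤ 4.01) = 2(1 − Φ(2.96/√4.01)) = 2(1 − Φ(1.4782)) ≈ 0.1394

By the reflection principle for standard BM, P(τ_b ≤ t) = 2 · P(B_t ≥ b). Since B_t ~ N(0, t), P(B_t ≥ 2.96) = 1 − Φ(2.96/√t) = 1 − Φ(2.96/√4.01) = 1 − Φ(1.4782) ≈ 0.06968. Doubling: P(τ_{2.96} ≤ 4.01) ≈ 2 · 0.06968 = 0.13936 ≈ 0.1394.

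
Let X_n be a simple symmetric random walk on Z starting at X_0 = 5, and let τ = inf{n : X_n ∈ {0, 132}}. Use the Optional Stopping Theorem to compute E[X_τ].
E[X_τ] = 5

X_n is a martingale and τ is a bounded-mean stopping time (indeed τ is finite a.s. with bounded expectation since the walk is in a bounded region). By the OST, E[X_τ] = E[X_0] = 5. Equivalently: E[X_τ] = 132 · P(hit 132 first) + 0 · P(hit 0 first) = 132 · (5/132) = 5.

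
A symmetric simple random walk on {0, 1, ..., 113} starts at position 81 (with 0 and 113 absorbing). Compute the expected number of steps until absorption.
E[τ | X_0 = 81] = 2592

Let v_k = E[τ | X_0 = k]. Boundary: v_0 = v_113 = 0. Recurrence: v_k = 1 + (v_{k-1} + v_{k+1})/2 for 1 ≤ k ≤ 112. The particular solution to v_k − (v_{k-1} + v_{k+1})/2 = 1 is v_k = −k^2. Adding homogeneous solution A + B k and matching boundaries gives v_k = k (113 − k). Substituting k = 81: v_81 = 81 · 32 = 2592.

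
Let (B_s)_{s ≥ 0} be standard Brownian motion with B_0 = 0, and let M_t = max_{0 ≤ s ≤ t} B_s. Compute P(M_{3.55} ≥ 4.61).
P(M_{3.55} ≥ 4.61) = 2·P(B_{3.55} ≥ 4.61) = 2(1 − Φ(4.61/√3.55)) ≈ 0.0144

By the reflection principle for Brownian motion, P(M_t ≥ a) = 2 · P(B_t ≥ a) for a ≥ 0. Since B_t ~ N(0, t), P(B_t ≥ 4.61) = 1 − Φ(4.61/√t) = 1 − Φ(4.61/√3.55) = 1 − Φ(2.4467). So
  P(M_{3.55} ≥ 4.61) = 2(1 − Φ(2.4467)) ≈ 0.0144.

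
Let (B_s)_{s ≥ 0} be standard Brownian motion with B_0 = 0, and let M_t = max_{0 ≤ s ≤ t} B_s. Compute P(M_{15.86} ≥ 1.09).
P(M_{15.86} ≥ 1.09) = 2·P(B_{15.86} ≥ 1.09) = 2(1 − Φ(1.09/√15.86)) ≈ 0.7843

By the reflection principle for Brownian motion, P(M_t ≥ a) = 2 · P(B_t ≥ a) for a ≥ 0. Since B_t ~ N(0, t), P(B_t ≥ 1.09) = 1 − Φ(1.09/√t) = 1 − Φ(1.09/√15.86) = 1 − Φ(0.2737). So
  P(M_{15.86} ≥ 1.09) = 2(1 − Φ(0.2737)) ≈ 0.7843.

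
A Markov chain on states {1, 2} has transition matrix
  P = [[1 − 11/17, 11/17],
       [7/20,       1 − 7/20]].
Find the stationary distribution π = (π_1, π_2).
π_1 = 119/339, π_2 = 220/339

Solve πP = π with π_1 + π_2 = 1. From πP = π: π_1 · (1 − 11/17) + π_2 · 7/20 = π_1 ⇒ π_2 · 7/20 = π_1 · 11/17 ⇒ π_2/π_1 = (11/17)/(7/20) = 220/119. Together with π_1 + π_2 = 1:
  π_1 = (7/20)/(11/17 + 7/20) = (7/20)/(339/340) = 119/339,
  π_2 = (11/17)/(11/17 + 7/20) = (11/17)/(339/340) = 220/339.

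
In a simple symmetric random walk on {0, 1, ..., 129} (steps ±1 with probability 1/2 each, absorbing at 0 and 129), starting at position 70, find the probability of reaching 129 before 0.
P(hit 129 before 0) = 70/129

Let u_k = P(hit 129 before 0 | start at k). Then u_0 = 0, u_129 = 1, and u_k = u_{k-1}/2 + u_{k+1}/2 for 1 ≤ k ≤ 128. This harmonic recurrence is solved by u_k = k/129, giving u_70 = 70/129.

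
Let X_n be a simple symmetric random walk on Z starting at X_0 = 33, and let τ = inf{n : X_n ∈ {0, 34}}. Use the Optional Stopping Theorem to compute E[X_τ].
E[X_τ] = 33

X_n is a martingale and τ is a bounded-mean stopping time (indeed τ is finite a.s. with bounded expectation since the walk is in a bounded region). By the OST, E[X_τ] = E[X_0] = 33. Equivalently: E[X_τ] = 34 · P(hit 34 first) + 0 · P(hit 0 first) = 34 · (33/34) = 33.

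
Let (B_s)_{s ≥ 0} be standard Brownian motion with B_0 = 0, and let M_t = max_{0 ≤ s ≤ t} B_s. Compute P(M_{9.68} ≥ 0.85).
P(M_{9.68} ≥ 0.85) = 2·P(B_{9.68} ≥ 0.85) = 2(1 − Φ(0.85/√9.68)) ≈ 0.7847

By the reflection principle for Brownian motion, P(M_t ≥ a) = 2 · P(B_t ≥ a) for a ≥ 0. Since B_t ~ N(0, t), P(B_t ≥ 0.85) = 1 − Φ(0.85/√t) = 1 − Φ(0.85/√9.68) = 1 − Φ(0.2732). So
  P(M_{9.68} ≥ 0.85) = 2(1 − Φ(0.2732)) ≈ 0.7847.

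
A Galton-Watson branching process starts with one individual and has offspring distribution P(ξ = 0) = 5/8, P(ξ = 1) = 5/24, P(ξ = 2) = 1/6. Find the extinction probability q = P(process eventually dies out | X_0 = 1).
q = 1

Mean offspring μ = 0·5/8 + 1·5/24 + 2·1/6 = 13/24 ≤ 1. For μ ≤ 1 with offspring not concentrated at 1, the Galton-Watson process goes extinct almost surely, so q = 1.
(Algebraic check: The pgf is f(s) = 5/8 + 5/24·s + 1/6·s². The extinction probability q is the smallest fixed point of f in [0, 1]. Setting s = f(s):
  1/6·s² + (5/24 − 1)·s + 5/8 = 0
  1/6·s² − (5/8 + 1/6)·s + 5/8 = 0
which factors as (s − 1)·(1/6·s − 5/8) = 0, giving roots s = 1 and s = (5/8)/(1/6) = 15/4. Since 15/4 ≥ 1, the smallest root in [0, 1] is s = 1.)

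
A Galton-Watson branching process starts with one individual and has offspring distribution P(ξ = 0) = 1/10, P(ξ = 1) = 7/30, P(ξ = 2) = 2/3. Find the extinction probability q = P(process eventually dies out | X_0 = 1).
q = 3/20

The pgf is f(s) = 1/10 + 7/30·s + 2/3·s². The extinction probability q is the smallest fixed point of f in [0, 1]. Setting s = f(s):
  2/3·s² + (7/30 − 1)·s + 1/10 = 0
  2/3·s² − (1/10 + 2/3)·s + 1/10 = 0
which factors as (s − 1)·(2/3·s − 1/10) = 0, giving roots s = 1 and s = (1/10)/(2/3) = 3/20.
Mean offspring μ = 7/30 + 2·2/3 = 47/30 > 1 (supercritical), so q < 1. The extinction probability is the smaller root: q = (1/10)/(2/3) = 3/20.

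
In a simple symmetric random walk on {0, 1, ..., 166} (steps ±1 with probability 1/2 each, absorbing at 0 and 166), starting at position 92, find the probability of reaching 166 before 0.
P(hit 166 before 0) = 92/166 = 46/83

Let u_k = P(hit 166 before 0 | start at k). Then u_0 = 0, u_166 = 1, and u_k = u_{k-1}/2 + u_{k+1}/2 for 1 ≤ k ≤ 165. This harmonic recurrence is solved by u_k = k/166, giving u_92 = 92/166 = 46/83.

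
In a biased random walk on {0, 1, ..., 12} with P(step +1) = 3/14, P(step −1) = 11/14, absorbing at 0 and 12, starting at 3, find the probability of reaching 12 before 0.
P(hit 12 before 0) = (1 − (11/3)^3) / (1 − (11/3)^12) = 19683/2406769820

Let u_k denote P(reach 12 before 0 | start at k). Boundary: u_0 = 0, u_12 = 1. Recurrence: u_k = 3/14·u_{k+1} + 11/14·u_{k-1} for 1 ≤ k ≤ 11. Try u_k = A + B·r^k with r = q/p = (11/14)/(3/14) = 11/3. Substitution satisfies the recurrence; boundary conditions give:
  u_k = (1 − r^k) / (1 − r^N) = (1 − (11/3)^3) / (1 − (11/3)^12) = 19683/2406769820.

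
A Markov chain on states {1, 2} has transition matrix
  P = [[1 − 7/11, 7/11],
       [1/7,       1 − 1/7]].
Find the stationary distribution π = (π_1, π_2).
π_1 = 11/60, π_2 = 49/60

Solve πP = π with π_1 + π_2 = 1. From πP = π: π_1 · (1 − 7/11) + π_2 · 1/7 = π_1 ⇒ π_2 · 1/7 = π_1 · 7/11 ⇒ π_2/π_1 = (7/11)/(1/7) = 49/11. Together with π_1 + π_2 = 1:
  π_1 = (1/7)/(7/11 + 1/7) = (1/7)/(60/77) = 11/60,
  π_2 = (7/11)/(7/11 + 1/7) = (7/11)/(60/77) = 49/60.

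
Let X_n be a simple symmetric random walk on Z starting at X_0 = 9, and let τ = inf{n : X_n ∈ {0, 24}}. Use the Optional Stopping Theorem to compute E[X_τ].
E[X_τ] = 9

X_n is a martingale and τ is a bounded-mean stopping time (indeed τ is finite a.s. with bounded expectation since the walk is in a bounded region). By the OST, E[X_τ] = E[X_0] = 9. Equivalently: E[X_τ] = 24 · P(hit 24 first) + 0 · P(hit 0 first) = 24 · (9/24) = 9.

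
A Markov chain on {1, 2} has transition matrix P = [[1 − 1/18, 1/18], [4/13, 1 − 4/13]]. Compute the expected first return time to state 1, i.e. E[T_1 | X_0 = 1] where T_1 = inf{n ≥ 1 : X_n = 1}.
E[T_1 | X_0 = 1] = 1/π_1 = 85/72

For an irreducible recurrent Markov chain with stationary distribution π, E[T_i | X_0 = i] = 1/π_i (Kac's formula). Here π_1 = (4/13)/(1/18 + 4/13) = (4/13)/(85/234) = 72/85, so E[T_1 | X_0 = 1] = 1/π_1 = (1/18 + 4/13)/(4/13) = (85/234)/(4/13) = 85/72.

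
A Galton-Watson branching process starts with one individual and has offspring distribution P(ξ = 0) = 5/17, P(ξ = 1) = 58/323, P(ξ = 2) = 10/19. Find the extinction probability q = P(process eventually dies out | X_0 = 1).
q = 19/34

The pgf is f(s) = 5/17 + 58/323·s + 10/19·s². The extinction probability q is the smallest fixed point of f in [0, 1]. Setting s = f(s):
  10/19·s² + (58/323 − 1)·s + 5/17 = 0
  10/19·s² − (5/17 + 10/19)·s + 5/17 = 0
which factors as (s − 1)·(10/19·s − 5/17) = 0, giving roots s = 1 and s = (5/17)/(10/19) = 19/34.
Mean offspring μ = 58/323 + 2·10/19 = 398/323 > 1 (supercritical), so q < 1. The extinction probability is the smaller root: q = (5/17)/(10/19) = 19/34.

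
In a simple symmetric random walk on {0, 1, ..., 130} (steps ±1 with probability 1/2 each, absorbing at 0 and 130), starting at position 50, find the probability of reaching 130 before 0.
P(hit 130 before 0) = 50/130 = 5/13

Let u_k = P(hit 130 before 0 | start at k). Then u_0 = 0, u_130 = 1, and u_k = u_{k-1}/2 + u_{k+1}/2 for 1 ≤ k ≤ 129. This harmonic recurrence is solved by u_k = k/130, giving u_50 = 50/130 = 5/13.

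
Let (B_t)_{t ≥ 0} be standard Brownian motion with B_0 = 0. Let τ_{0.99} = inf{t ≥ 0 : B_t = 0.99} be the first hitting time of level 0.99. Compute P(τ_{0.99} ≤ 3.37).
P(τ_{0.99} ≤ 3.37) = 2(1 − Φ(0.99/√3.37)) = 2(1 − Φ(0.5393)) ≈ 0.5897

By the reflection principle for standard BM, P(τ_b ≤ t) = 2 · P(B_t ≥ b). Since B_t ~ N(0, t), P(B_t ≥ 0.99) = 1 − Φ(0.99/√t) = 1 − Φ(0.99/√3.37) = 1 − Φ(0.5393) ≈ 0.29484. Doubling: P(τ_{0.99} ≤ 3.37) ≈ 2 · 0.29484 = 0.58968 ≈ 0.5897.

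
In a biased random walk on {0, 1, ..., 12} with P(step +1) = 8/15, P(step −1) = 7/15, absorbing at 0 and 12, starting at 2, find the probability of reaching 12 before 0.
P(hit 12 before 0) = (1 − (7/8)^2) / (1 − (7/8)^12) = 1073741824/3658545969

Let u_k denote P(reach 12 before 0 | start at k). Boundary: u_0 = 0, u_12 = 1. Recurrence: u_k = 8/15·u_{k+1} + 7/15·u_{k-1} for 1 ≤ k ≤ 11. Try u_k = A + B·r^k with r = q/p = (7/15)/(8/15) = 7/8. Substitution satisfies the recurrence; boundary conditions give:
  u_k = (1 − r^k) / (1 − r^N) = (1 − (7/8)^2) / (1 − (7/8)^12) = 1073741824/3658545969.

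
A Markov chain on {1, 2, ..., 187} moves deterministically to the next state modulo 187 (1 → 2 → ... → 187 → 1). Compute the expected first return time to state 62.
E[T_62 | X_0 = 62] = 187

The chain cycles deterministically, so starting at state 62 it returns in exactly 187 steps. Equivalently, the stationary distribution is uniform π_j = 1/187 for every state j, so by Kac's formula E[T_62] = 1/π_62 = 187.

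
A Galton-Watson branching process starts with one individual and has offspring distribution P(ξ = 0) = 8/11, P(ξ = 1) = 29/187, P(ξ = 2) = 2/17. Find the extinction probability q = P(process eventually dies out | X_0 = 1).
q = 1

Mean offspring μ = 0·8/11 + 1·29/187 + 2·2/17 = 73/187 ≤ 1. For μ ≤ 1 with offspring not concentrated at 1, the Galton-Watson process goes extinct almost surely, so q = 1.
(Algebraic check: The pgf is f(s) = 8/11 + 29/187·s + 2/17·s². The extinction probability q is the smallest fixed point of f in [0, 1]. Setting s = f(s):
  2/17·s² + (29/187 − 1)·s + 8/11 = 0
  2/17·s² − (8/11 + 2/17)·s + 8/11 = 0
which factors as (s − 1)·(2/17·s − 8/11) = 0, giving roots s = 1 and s = (8/11)/(2/17) = 68/11. Since 68/11 ≥ 1, the smallest root in [0, 1] is s = 1.)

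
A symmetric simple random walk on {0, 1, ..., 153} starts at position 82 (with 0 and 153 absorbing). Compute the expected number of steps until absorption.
E[τ | X_0 = 82] = 5822

Let v_k = E[τ | X_0 = k]. Boundary: v_0 = v_153 = 0. Recurrence: v_k = 1 + (v_{k-1} + v_{k+1})/2 for 1 ≤ k ≤ 152. The particular solution to v_k − (v_{k-1} + v_{k+1})/2 = 1 is v_k = −k^2. Adding homogeneous solution A + B k and matching boundaries gives v_k = k (153 − k). Substituting k = 82: v_82 = 82 · 71 = 5822.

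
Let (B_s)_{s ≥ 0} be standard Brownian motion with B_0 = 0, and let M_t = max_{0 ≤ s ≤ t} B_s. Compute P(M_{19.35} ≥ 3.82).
P(M_{19.35} ≥ 3.82) = 2·P(B_{19.35} ≥ 3.82) = 2(1 − Φ(3.82/√19.35)) ≈ 0.3852

By the reflection principle for Brownian motion, P(M_t ≥ a) = 2 · P(B_t ≥ a) for a ≥ 0. Since B_t ~ N(0, t), P(B_t ≥ 3.82) = 1 − Φ(3.82/√t) = 1 − Φ(3.82/√19.35) = 1 − Φ(0.8684). So
  P(M_{19.35} ≥ 3.82) = 2(1 − Φ(0.8684)) ≈ 0.3852.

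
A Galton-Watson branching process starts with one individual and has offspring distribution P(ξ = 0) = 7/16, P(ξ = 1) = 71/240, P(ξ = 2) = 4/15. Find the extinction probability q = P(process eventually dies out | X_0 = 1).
q = 1

Mean offspring μ = 0·7/16 + 1·71/240 + 2·4/15 = 199/240 ≤ 1. For μ ≤ 1 with offspring not concentrated at 1, the Galton-Watson process goes extinct almost surely, so q = 1.
(Algebraic check: The pgf is f(s) = 7/16 + 71/240·s + 4/15·s². The extinction probability q is the smallest fixed point of f in [0, 1]. Setting s = f(s):
  4/15·s² + (71/240 − 1)·s + 7/16 = 0
  4/15·s² − (7/16 + 4/15)·s + 7/16 = 0
which factors as (s − 1)·(4/15·s − 7/16) = 0, giving roots s = 1 and s = (7/16)/(4/15) = 105/64. Since 105/64 ≥ 1, the smallest root in [0, 1] is s = 1.)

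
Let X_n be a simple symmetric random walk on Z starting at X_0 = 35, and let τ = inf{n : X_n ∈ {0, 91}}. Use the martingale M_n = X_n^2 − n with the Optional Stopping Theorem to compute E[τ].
E[τ] = 1960

M_n = X_n^2 − n is a martingale (since E[X_{n+1}^2 | F_n] = X_n^2 + 1). By OST (τ has finite mean in a bounded region), E[M_τ] = E[M_0] = X_0^2 − 0 = 35^2 = 1225. Also E[M_τ] = E[X_τ^2] − E[τ]. The walk exits at 0 or 91, with P(hit 91 first) = 35/91, so E[X_τ^2] = 91^2 · 35/91 + 0 = 3185. Thus E[τ] = E[X_τ^2] − E[M_τ] = 3185 − 1225 = 1960 = 35(91 − 35) = 1960.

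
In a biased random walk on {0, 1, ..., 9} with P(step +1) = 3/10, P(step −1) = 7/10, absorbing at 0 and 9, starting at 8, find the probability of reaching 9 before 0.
P(hit 9 before 0) = (1 − (7/3)^8) / (1 − (7/3)^9) = 4318680/10083481

Let u_k denote P(reach 9 before 0 | start at k). Boundary: u_0 = 0, u_9 = 1. Recurrence: u_k = 3/10·u_{k+1} + 7/10·u_{k-1} for 1 ≤ k ≤ 8. Try u_k = A + B·r^k with r = q/p = (7/10)/(3/10) = 7/3. Substitution satisfies the recurrence; boundary conditions give:
  u_k = (1 − r^k) / (1 − r^N) = (1 − (7/3)^8) / (1 − (7/3)^9) = 4318680/10083481.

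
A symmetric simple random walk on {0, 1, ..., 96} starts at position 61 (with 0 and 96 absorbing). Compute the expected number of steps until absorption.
E[τ | X_0 = 61] = 2135

Let v_k = E[τ | X_0 = k]. Boundary: v_0 = v_96 = 0. Recurrence: v_k = 1 + (v_{k-1} + v_{k+1})/2 for 1 ≤ k ≤ 95. The particular solution to v_k − (v_{k-1} + v_{k+1})/2 = 1 is v_k = −k^2. Adding homogeneous solution A + B k and matching boundaries gives v_k = k (96 − k). Substituting k = 61: v_61 = 61 · 35 = 2135.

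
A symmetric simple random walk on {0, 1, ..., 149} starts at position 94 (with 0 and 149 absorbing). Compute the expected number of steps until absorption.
E[τ | X_0 = 94] = 5170

Let v_k = E[τ | X_0 = k]. Boundary: v_0 = v_149 = 0. Recurrence: v_k = 1 + (v_{k-1} + v_{k+1})/2 for 1 ≤ k ≤ 148. The particular solution to v_k − (v_{k-1} + v_{k+1})/2 = 1 is v_k = −k^2. Adding homogeneous solution A + B k and matching boundaries gives v_k = k (149 − k). Substituting k = 94: v_94 = 94 · 55 = 5170.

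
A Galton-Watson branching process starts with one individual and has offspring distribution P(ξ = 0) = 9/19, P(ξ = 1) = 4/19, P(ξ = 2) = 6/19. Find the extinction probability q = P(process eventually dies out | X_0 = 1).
q = 1

Mean offspring μ = 0·9/19 + 1·4/19 + 2·6/19 = 16/19 ≤ 1. For μ ≤ 1 with offspring not concentrated at 1, the Galton-Watson process goes extinct almost surely, so q = 1.
(Algebraic check: The pgf is f(s) = 9/19 + 4/19·s + 6/19·s². The extinction probability q is the smallest fixed point of f in [0, 1]. Setting s = f(s):
  6/19·s² + (4/19 − 1)·s + 9/19 = 0
  6/19·s² − (9/19 + 6/19)·s + 9/19 = 0
which factors as (s − 1)·(6/19·s − 9/19) = 0, giving roots s = 1 and s = (9/19)/(6/19) = 3/2. Since 3/2 ≥ 1, the smallest root in [0, 1] is s = 1.)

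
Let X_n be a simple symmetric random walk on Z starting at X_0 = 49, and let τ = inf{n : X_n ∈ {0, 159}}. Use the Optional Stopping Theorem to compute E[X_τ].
E[X_τ] = 49

X_n is a martingale and τ is a bounded-mean stopping time (indeed τ is finite a.s. with bounded expectation since the walk is in a bounded region). By the OST, E[X_τ] = E[X_0] = 49. Equivalently: E[X_τ] = 159 · P(hit 159 first) + 0 · P(hit 0 first) = 159 · (49/159) = 49.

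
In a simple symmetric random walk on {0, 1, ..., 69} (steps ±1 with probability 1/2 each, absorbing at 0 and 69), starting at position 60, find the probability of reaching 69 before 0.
P(hit 69 before 0) = 60/69 = 20/23

Let u_k = P(hit 69 before 0 | start at k). Then u_0 = 0, u_69 = 1, and u_k = u_{k-1}/2 + u_{k+1}/2 for 1 ≤ k ≤ 68. This harmonic recurrence is solved by u_k = k/69, giving u_60 = 60/69 = 20/23.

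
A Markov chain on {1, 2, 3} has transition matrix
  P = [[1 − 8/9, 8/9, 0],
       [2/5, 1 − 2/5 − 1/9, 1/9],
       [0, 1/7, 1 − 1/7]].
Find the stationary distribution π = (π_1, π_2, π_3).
π = (81/401, 180/401, 140/401)

This is a birth-death chain on three states, which satisfies detailed balance: π_1 · P_{12} = π_2 · P_{21} and π_2 · P_{23} = π_3 · P_{32}.
From π_1 · 8/9 = π_2 · 2/5: π_2/π_1 = (8/9)/(2/5) = 20/9.
From π_2 · 1/9 = π_3 · 1/7: π_3/π_2 = (1/9)/(1/7) = 7/9.
Take π_1 proportional to 1; then unnormalized π = (1, 20/9, 140/81). Normalize by dividing by the sum 401/81:
  π = (81/401, 180/401, 140/401).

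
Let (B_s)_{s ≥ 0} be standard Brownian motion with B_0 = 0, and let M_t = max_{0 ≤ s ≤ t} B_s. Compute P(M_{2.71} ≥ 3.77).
P(M_{2.71} ≥ 3.77) = 2·P(B_{2.71} ≥ 3.77) = 2(1 − Φ(3.77/√2.71)) ≈ 0.0220

By the reflection principle for Brownian motion, P(M_t ≥ a) = 2 · P(B_t ≥ a) for a ≥ 0. Since B_t ~ N(0, t), P(B_t ≥ 3.77) = 1 − Φ(3.77/√t) = 1 − Φ(3.77/√2.71) = 1 − Φ(2.2901). So
  P(M_{2.71} ≥ 3.77) = 2(1 − Φ(2.2901)) ≈ 0.0220.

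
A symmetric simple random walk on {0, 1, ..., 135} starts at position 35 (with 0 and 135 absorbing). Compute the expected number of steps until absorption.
E[τ | X_0 = 35] = 3500

Let v_k = E[τ | X_0 = k]. Boundary: v_0 = v_135 = 0. Recurrence: v_k = 1 + (v_{k-1} + v_{k+1})/2 for 1 ≤ k ≤ 134. The particular solution to v_k − (v_{k-1} + v_{k+1})/2 = 1 is v_k = −k^2. Adding homogeneous solution A + B k and matching boundaries gives v_k = k (135 − k). Substituting k = 35: v_35 = 35 · 100 = 3500.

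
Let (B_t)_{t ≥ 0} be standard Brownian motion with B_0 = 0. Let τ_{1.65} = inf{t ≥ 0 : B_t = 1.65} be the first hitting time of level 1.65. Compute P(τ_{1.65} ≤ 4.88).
P(τ_{1.65} ≤ 4.88) = 2(1 − Φ(1.65/√4.88)) = 2(1 − Φ(0.7469)) ≈ 0.4551

By the reflection principle for standard BM, P(τ_b ≤ t) = 2 · P(B_t ≥ b). Since B_t ~ N(0, t), P(B_t ≥ 1.65) = 1 − Φ(1.65/√t) = 1 − Φ(1.65/√4.88) = 1 − Φ(0.7469) ≈ 0.22756. Doubling: P(τ_{1.65} ≤ 4.88) ≈ 2 · 0.22756 = 0.45512 ≈ 0.4551.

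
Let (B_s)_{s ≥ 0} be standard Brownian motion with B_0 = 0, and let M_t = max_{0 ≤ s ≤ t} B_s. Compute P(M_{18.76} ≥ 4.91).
P(M_{18.76} ≥ 4.91) = 2·P(B_{18.76} ≥ 4.91) = 2(1 − Φ(4.91/√18.76)) ≈ 0.2570

By the reflection principle for Brownian motion, P(M_t ≥ a) = 2 · P(B_t ≥ a) for a ≥ 0. Since B_t ~ N(0, t), P(B_t ≥ 4.91) = 1 − Φ(4.91/√t) = 1 − Φ(4.91/√18.76) = 1 − Φ(1.1336). So
  P(M_{18.76} ≥ 4.91) = 2(1 − Φ(1.1336)) ≈ 0.2570.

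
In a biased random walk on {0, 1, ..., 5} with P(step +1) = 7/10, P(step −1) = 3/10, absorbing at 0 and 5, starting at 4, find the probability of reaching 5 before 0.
P(hit 5 before 0) = (1 − (3/7)^4) / (1 − (3/7)^5) = 4060/4141

Let u_k denote P(reach 5 before 0 | start at k). Boundary: u_0 = 0, u_5 = 1. Recurrence: u_k = 7/10·u_{k+1} + 3/10·u_{k-1} for 1 ≤ k ≤ 4. Try u_k = A + B·r^k with r = q/p = (3/10)/(7/10) = 3/7. Substitution satisfies the recurrence; boundary conditions give:
  u_k = (1 − r^k) / (1 − r^N) = (1 − (3/7)^4) / (1 − (3/7)^5) = 4060/4141.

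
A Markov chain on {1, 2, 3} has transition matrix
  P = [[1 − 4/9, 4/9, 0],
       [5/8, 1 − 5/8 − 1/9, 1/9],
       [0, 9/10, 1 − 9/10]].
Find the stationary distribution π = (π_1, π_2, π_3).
π = (3645/6557, 2592/6557, 320/6557)

This is a birth-death chain on three states, which satisfies detailed balance: π_1 · P_{12} = π_2 · P_{21} and π_2 · P_{23} = π_3 · P_{32}.
From π_1 · 4/9 = π_2 · 5/8: π_2/π_1 = (4/9)/(5/8) = 32/45.
From π_2 · 1/9 = π_3 · 9/10: π_3/π_2 = (1/9)/(9/10) = 10/81.
Take π_1 proportional to 1; then unnormalized π = (1, 32/45, 64/729). Normalize by dividing by the sum 6557/3645:
  π = (3645/6557, 2592/6557, 320/6557).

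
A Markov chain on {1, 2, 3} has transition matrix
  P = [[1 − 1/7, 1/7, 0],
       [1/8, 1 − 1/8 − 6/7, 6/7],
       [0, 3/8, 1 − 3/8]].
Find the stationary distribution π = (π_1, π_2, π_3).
π = (49/233, 56/233, 128/233)

This is a birth-death chain on three states, which satisfies detailed balance: π_1 · P_{12} = π_2 · P_{21} and π_2 · P_{23} = π_3 · P_{32}.
From π_1 · 1/7 = π_2 · 1/8: π_2/π_1 = (1/7)/(1/8) = 8/7.
From π_2 · 6/7 = π_3 · 3/8: π_3/π_2 = (6/7)/(3/8) = 16/7.
Take π_1 proportional to 1; then unnormalized π = (1, 8/7, 128/49). Normalize by dividing by the sum 233/49:
  π = (49/233, 56/233, 128/233).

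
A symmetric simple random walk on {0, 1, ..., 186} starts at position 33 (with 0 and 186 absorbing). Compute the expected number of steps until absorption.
E[τ | X_0 = 33] = 5049

Let v_k = E[τ | X_0 = k]. Boundary: v_0 = v_186 = 0. Recurrence: v_k = 1 + (v_{k-1} + v_{k+1})/2 for 1 ≤ k ≤ 185. The particular solution to v_k − (v_{k-1} + v_{k+1})/2 = 1 is v_k = −k^2. Adding homogeneous solution A + B k and matching boundaries gives v_k = k (186 − k). Substituting k = 33: v_33 = 33 · 153 = 5049.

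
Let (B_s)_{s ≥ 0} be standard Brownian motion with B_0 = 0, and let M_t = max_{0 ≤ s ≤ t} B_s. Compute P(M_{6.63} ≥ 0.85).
P(M_{6.63} ≥ 0.85) = 2·P(B_{6.63} ≥ 0.85) = 2(1 − Φ(0.85/√6.63)) ≈ 0.7413

By the reflection principle for Brownian motion, P(M_t ≥ a) = 2 · P(B_t ≥ a) for a ≥ 0. Since B_t ~ N(0, t), P(B_t ≥ 0.85) = 1 − Φ(0.85/√t) = 1 − Φ(0.85/√6.63) = 1 − Φ(0.3301). So
  P(M_{6.63} ≥ 0.85) = 2(1 − Φ(0.3301)) ≈ 0.7413.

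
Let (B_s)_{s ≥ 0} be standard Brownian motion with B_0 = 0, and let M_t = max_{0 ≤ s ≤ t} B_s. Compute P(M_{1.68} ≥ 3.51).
P(M_{1.68} ≥ 3.51) = 2·P(B_{1.68} ≥ 3.51) = 2(1 − Φ(3.51/√1.68)) ≈ 0.0068

By the reflection principle for Brownian motion, P(M_t ≥ a) = 2 · P(B_t ≥ a) for a ≥ 0. Since B_t ~ N(0, t), P(B_t ≥ 3.51) = 1 − Φ(3.51/√t) = 1 − Φ(3.51/√1.68) = 1 − Φ(2.7080). So
  P(M_{1.68} ≥ 3.51) = 2(1 − Φ(2.7080)) ≈ 0.0068.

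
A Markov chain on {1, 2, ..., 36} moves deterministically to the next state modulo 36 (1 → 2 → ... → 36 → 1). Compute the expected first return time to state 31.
E[T_31 | X_0 = 31] = 36

The chain cycles deterministically, so starting at state 31 it returns in exactly 36 steps. Equivalently, the stationary distribution is uniform π_j = 1/36 for every state j, so by Kac's formula E[T_31] = 1/π_31 = 36.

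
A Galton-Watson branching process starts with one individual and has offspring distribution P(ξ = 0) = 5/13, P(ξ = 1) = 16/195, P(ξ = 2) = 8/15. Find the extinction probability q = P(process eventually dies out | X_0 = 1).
q = 75/104

The pgf is f(s) = 5/13 + 16/195·s + 8/15·s². The extinction probability q is the smallest fixed point of f in [0, 1]. Setting s = f(s):
  8/15·s² + (16/195 − 1)·s + 5/13 = 0
  8/15·s² − (5/13 + 8/15)·s + 5/13 = 0
which factors as (s − 1)·(8/15·s − 5/13) = 0, giving roots s = 1 and s = (5/13)/(8/15) = 75/104.
Mean offspring μ = 16/195 + 2·8/15 = 224/195 > 1 (supercritical), so q < 1. The extinction probability is the smaller root: q = (5/13)/(8/15) = 75/104.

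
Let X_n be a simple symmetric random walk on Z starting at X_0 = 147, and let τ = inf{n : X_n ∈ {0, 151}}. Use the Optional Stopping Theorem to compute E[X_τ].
E[X_τ] = 147

X_n is a martingale and τ is a bounded-mean stopping time (indeed τ is finite a.s. with bounded expectation since the walk is in a bounded region). By the OST, E[X_τ] = E[X_0] = 147. Equivalently: E[X_τ] = 151 · P(hit 151 first) + 0 · P(hit 0 first) = 151 · (147/151) = 147.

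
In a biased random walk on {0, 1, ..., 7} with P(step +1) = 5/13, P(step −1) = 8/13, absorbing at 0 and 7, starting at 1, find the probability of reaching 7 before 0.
P(hit 7 before 0) = (1 − (8/5)^1) / (1 − (8/5)^7) = 15625/673009

Let u_k denote P(reach 7 before 0 | start at k). Boundary: u_0 = 0, u_7 = 1. Recurrence: u_k = 5/13·u_{k+1} + 8/13·u_{k-1} for 1 ≤ k ≤ 6. Try u_k = A + B·r^k with r = q/p = (8/13)/(5/13) = 8/5. Substitution satisfies the recurrence; boundary conditions give:
  u_k = (1 − r^k) / (1 − r^N) = (1 − (8/5)^1) / (1 − (8/5)^7) = 15625/673009.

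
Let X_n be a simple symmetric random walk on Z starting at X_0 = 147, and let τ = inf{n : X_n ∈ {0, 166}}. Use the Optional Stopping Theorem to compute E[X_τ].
E[X_τ] = 147

X_n is a martingale and τ is a bounded-mean stopping time (indeed τ is finite a.s. with bounded expectation since the walk is in a bounded region). By the OST, E[X_τ] = E[X_0] = 147. Equivalently: E[X_τ] = 166 · P(hit 166 first) + 0 · P(hit 0 first) = 166 · (147/166) = 147.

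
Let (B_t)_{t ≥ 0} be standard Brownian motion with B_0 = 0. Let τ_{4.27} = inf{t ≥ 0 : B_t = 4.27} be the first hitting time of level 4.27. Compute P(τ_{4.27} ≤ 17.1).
P(τ_{4.27} ≤ 17.1) = 2(1 − Φ(4.27/√17.1)) = 2(1 − Φ(1.0326)) ≈ 0.3018

By the reflection principle for standard BM, P(τ_b ≤ t) = 2 · P(B_t ≥ b). Since B_t ~ N(0, t), P(B_t ≥ 4.27) = 1 − Φ(4.27/√t) = 1 − Φ(4.27/√17.1) = 1 − Φ(1.0326) ≈ 0.15090. Doubling: P(τ_{4.27} ≤ 17.1) ≈ 2 · 0.15090 = 0.30180 ≈ 0.3018.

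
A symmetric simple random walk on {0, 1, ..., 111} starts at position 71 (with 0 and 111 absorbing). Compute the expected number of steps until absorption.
E[τ | X_0 = 71] = 2840

Let v_k = E[τ | X_0 = k]. Boundary: v_0 = v_111 = 0. Recurrence: v_k = 1 + (v_{k-1} + v_{k+1})/2 for 1 ≤ k ≤ 110. The particular solution to v_k − (v_{k-1} + v_{k+1})/2 = 1 is v_k = −k^2. Adding homogeneous solution A + B k and matching boundaries gives v_k = k (111 − k). Substituting k = 71: v_71 = 71 · 40 = 2840.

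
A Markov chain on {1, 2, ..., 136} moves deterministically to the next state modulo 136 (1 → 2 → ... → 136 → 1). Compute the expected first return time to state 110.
E[T_110 | X_0 = 110] = 136

The chain cycles deterministically, so starting at state 110 it returns in exactly 136 steps. Equivalently, the stationary distribution is uniform π_j = 1/136 for every state j, so by Kac's formula E[T_110] = 1/π_110 = 136.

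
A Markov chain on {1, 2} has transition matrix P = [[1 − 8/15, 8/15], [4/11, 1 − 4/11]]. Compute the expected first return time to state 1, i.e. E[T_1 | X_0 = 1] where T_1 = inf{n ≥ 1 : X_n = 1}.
E[T_1 | X_0 = 1] = 1/π_1 = 37/15

For an irreducible recurrent Markov chain with stationary distribution π, E[T_i | X_0 = i] = 1/π_i (Kac's formula). Here π_1 = (4/11)/(8/15 + 4/11) = (4/11)/(148/165) = 15/37, so E[T_1 | X_0 = 1] = 1/π_1 = (8/15 + 4/11)/(4/11) = (148/165)/(4/11) = 37/15.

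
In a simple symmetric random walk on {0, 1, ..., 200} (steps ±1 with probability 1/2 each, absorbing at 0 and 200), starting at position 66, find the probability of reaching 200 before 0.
P(hit 200 before 0) = 66/200 = 33/100

Let u_k = P(hit 200 before 0 | start at k). Then u_0 = 0, u_200 = 1, and u_k = u_{k-1}/2 + u_{k+1}/2 for 1 ≤ k ≤ 199. This harmonic recurrence is solved by u_k = k/200, giving u_66 = 66/200 = 33/100.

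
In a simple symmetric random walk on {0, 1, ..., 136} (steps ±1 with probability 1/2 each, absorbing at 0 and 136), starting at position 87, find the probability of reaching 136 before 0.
P(hit 136 before 0) = 87/136

Let u_k = P(hit 136 before 0 | start at k). Then u_0 = 0, u_136 = 1, and u_k = u_{k-1}/2 + u_{k+1}/2 for 1 ≤ k ≤ 135. This harmonic recurrence is solved by u_k = k/136, giving u_87 = 87/136.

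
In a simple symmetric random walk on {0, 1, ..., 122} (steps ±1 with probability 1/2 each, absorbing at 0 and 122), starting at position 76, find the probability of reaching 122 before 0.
P(hit 122 before 0) = 76/122 = 38/61

Let u_k = P(hit 122 before 0 | start at k). Then u_0 = 0, u_122 = 1, and u_k = u_{k-1}/2 + u_{k+1}/2 for 1 ≤ k ≤ 121. This harmonic recurrence is solved by u_k = k/122, giving u_76 = 76/122 = 38/61.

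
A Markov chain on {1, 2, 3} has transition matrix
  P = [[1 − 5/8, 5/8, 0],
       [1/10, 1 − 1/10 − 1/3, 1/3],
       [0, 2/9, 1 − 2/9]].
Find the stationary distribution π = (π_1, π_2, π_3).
π = (8/133, 50/133, 75/133)

This is a birth-death chain on three states, which satisfies detailed balance: π_1 · P_{12} = π_2 · P_{21} and π_2 · P_{23} = π_3 · P_{32}.
From π_1 · 5/8 = π_2 · 1/10: π_2/π_1 = (5/8)/(1/10) = 25/4.
From π_2 · 1/3 = π_3 · 2/9: π_3/π_2 = (1/3)/(2/9) = 3/2.
Take π_1 proportional to 1; then unnormalized π = (1, 25/4, 75/8). Normalize by dividing by the sum 133/8:
  π = (8/133, 50/133, 75/133).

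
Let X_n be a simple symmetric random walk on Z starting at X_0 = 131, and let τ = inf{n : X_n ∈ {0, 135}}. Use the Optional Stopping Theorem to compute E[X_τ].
E[X_τ] = 131

X_n is a martingale and τ is a bounded-mean stopping time (indeed τ is finite a.s. with bounded expectation since the walk is in a bounded region). By the OST, E[X_τ] = E[X_0] = 131. Equivalently: E[X_τ] = 135 · P(hit 135 first) + 0 · P(hit 0 first) = 135 · (131/135) = 131.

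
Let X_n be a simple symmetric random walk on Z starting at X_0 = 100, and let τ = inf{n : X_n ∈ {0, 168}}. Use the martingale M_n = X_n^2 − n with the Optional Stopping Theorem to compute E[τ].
E[τ] = 6800

M_n = X_n^2 − n is a martingale (since E[X_{n+1}^2 | F_n] = X_n^2 + 1). By OST (τ has finite mean in a bounded region), E[M_τ] = E[M_0] = X_0^2 − 0 = 100^2 = 10000. Also E[M_τ] = E[X_τ^2] − E[τ]. The walk exits at 0 or 168, with P(hit 168 first) = 100/168, so E[X_τ^2] = 168^2 · 100/168 + 0 = 16800. Thus E[τ] = E[X_τ^2] − E[M_τ] = 16800 − 10000 = 6800 = 100(168 − 100) = 6800.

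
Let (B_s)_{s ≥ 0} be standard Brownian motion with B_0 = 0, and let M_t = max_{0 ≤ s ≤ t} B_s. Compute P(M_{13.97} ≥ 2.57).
P(M_{13.97} ≥ 2.57) = 2·P(B_{13.97} ≥ 2.57) = 2(1 − Φ(2.57/√13.97)) ≈ 0.4917

By the reflection principle for Brownian motion, P(M_t ≥ a) = 2 · P(B_t ≥ a) for a ≥ 0. Since B_t ~ N(0, t), P(B_t ≥ 2.57) = 1 − Φ(2.57/√t) = 1 − Φ(2.57/√13.97) = 1 − Φ(0.6876). So
  P(M_{13.97} ≥ 2.57) = 2(1 − Φ(0.6876)) ≈ 0.4917.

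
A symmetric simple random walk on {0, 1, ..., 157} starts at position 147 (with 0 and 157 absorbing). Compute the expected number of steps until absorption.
E[τ | X_0 = 147] = 1470

Let v_k = E[τ | X_0 = k]. Boundary: v_0 = v_157 = 0. Recurrence: v_k = 1 + (v_{k-1} + v_{k+1})/2 for 1 ≤ k ≤ 156. The particular solution to v_k − (v_{k-1} + v_{k+1})/2 = 1 is v_k = −k^2. Adding homogeneous solution A + B k and matching boundaries gives v_k = k (157 − k). Substituting k = 147: v_147 = 147 · 10 = 1470.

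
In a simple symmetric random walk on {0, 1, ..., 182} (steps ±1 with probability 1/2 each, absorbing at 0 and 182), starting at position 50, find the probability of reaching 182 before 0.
P(hit 182 before 0) = 50/182 = 25/91

Let u_k = P(hit 182 before 0 | start at k). Then u_0 = 0, u_182 = 1, and u_k = u_{k-1}/2 + u_{k+1}/2 for 1 ≤ k ≤ 181. This harmonic recurrence is solved by u_k = k/182, giving u_50 = 50/182 = 25/91.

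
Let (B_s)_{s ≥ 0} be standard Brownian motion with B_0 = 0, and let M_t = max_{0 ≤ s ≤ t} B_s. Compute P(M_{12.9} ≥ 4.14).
P(M_{12.9} ≥ 4.14) = 2·P(B_{12.9} ≥ 4.14) = 2(1 − Φ(4.14/√12.9)) ≈ 0.2490

By the reflection principle for Brownian motion, P(M_t ≥ a) = 2 · P(B_t ≥ a) for a ≥ 0. Since B_t ~ N(0, t), P(B_t ≥ 4.14) = 1 − Φ(4.14/√t) = 1 − Φ(4.14/√12.9) = 1 − Φ(1.1527). So
  P(M_{12.9} ≥ 4.14) = 2(1 − Φ(1.1527)) ≈ 0.2490.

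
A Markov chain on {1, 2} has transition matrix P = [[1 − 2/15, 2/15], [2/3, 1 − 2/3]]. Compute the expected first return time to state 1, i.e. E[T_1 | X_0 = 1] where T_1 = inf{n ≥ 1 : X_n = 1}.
E[T_1 | X_0 = 1] = 1/π_1 = 6/5

For an irreducible recurrent Markov chain with stationary distribution π, E[T_i | X_0 = i] = 1/π_i (Kac's formula). Here π_1 = (2/3)/(2/15 + 2/3) = (2/3)/(4/5) = 5/6, so E[T_1 | X_0 = 1] = 1/π_1 = (2/15 + 2/3)/(2/3) = (4/5)/(2/3) = 6/5.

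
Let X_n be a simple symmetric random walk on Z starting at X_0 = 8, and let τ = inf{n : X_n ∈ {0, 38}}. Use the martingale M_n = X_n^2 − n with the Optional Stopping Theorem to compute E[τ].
E[τ] = 240

M_n = X_n^2 − n is a martingale (since E[X_{n+1}^2 | F_n] = X_n^2 + 1). By OST (τ has finite mean in a bounded region), E[M_τ] = E[M_0] = X_0^2 − 0 = 8^2 = 64. Also E[M_τ] = E[X_τ^2] − E[τ]. The walk exits at 0 or 38, with P(hit 38 first) = 8/38, so E[X_τ^2] = 38^2 · 8/38 + 0 = 304. Thus E[τ] = E[X_τ^2] − E[M_τ] = 304 − 64 = 240 = 8(38 − 8) = 240.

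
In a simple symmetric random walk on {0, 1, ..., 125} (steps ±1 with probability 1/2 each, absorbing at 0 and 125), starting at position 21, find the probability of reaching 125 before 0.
P(hit 125 before 0) = 21/125

Let u_k = P(hit 125 before 0 | start at k). Then u_0 = 0, u_125 = 1, and u_k = u_{k-1}/2 + u_{k+1}/2 for 1 ≤ k ≤ 124. This harmonic recurrence is solved by u_k = k/125, giving u_21 = 21/125.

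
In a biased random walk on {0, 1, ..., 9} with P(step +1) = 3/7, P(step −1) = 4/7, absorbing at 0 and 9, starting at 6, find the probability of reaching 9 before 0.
P(hit 9 before 0) = (1 − (4/3)^6) / (1 − (4/3)^9) = 2457/6553

Let u_k denote P(reach 9 before 0 | start at k). Boundary: u_0 = 0, u_9 = 1. Recurrence: u_k = 3/7·u_{k+1} + 4/7·u_{k-1} for 1 ≤ k ≤ 8. Try u_k = A + B·r^k with r = q/p = (4/7)/(3/7) = 4/3. Substitution satisfies the recurrence; boundary conditions give:
  u_k = (1 − r^k) / (1 − r^N) = (1 − (4/3)^6) / (1 − (4/3)^9) = 2457/6553.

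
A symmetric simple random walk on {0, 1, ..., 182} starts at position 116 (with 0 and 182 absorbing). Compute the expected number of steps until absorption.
E[τ | X_0 = 116] = 7656

Let v_k = E[τ | X_0 = k]. Boundary: v_0 = v_182 = 0. Recurrence: v_k = 1 + (v_{k-1} + v_{k+1})/2 for 1 ≤ k ≤ 181. The particular solution to v_k − (v_{k-1} + v_{k+1})/2 = 1 is v_k = −k^2. Adding homogeneous solution A + B k and matching boundaries gives v_k = k (182 − k). Substituting k = 116: v_116 = 116 · 66 = 7656.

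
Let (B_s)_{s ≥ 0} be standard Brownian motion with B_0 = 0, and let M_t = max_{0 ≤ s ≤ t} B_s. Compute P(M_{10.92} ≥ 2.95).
P(M_{10.92} ≥ 2.95) = 2·P(B_{10.92} ≥ 2.95) = 2(1 − Φ(2.95/√10.92)) ≈ 0.3720

By the reflection principle for Brownian motion, P(M_t ≥ a) = 2 · P(B_t ≥ a) for a ≥ 0. Since B_t ~ N(0, t), P(B_t ≥ 2.95) = 1 − Φ(2.95/√t) = 1 − Φ(2.95/√10.92) = 1 − Φ(0.8927). So
  P(M_{10.92} ≥ 2.95) = 2(1 − Φ(0.8927)) ≈ 0.3720.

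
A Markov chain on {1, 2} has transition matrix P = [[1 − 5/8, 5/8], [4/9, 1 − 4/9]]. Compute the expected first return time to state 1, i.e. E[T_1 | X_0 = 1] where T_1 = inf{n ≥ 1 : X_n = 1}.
E[T_1 | X_0 = 1] = 1/π_1 = 77/32

For an irreducible recurrent Markov chain with stationary distribution π, E[T_i | X_0 = i] = 1/π_i (Kac's formula). Here π_1 = (4/9)/(5/8 + 4/9) = (4/9)/(77/72) = 32/77, so E[T_1 | X_0 = 1] = 1/π_1 = (5/8 + 4/9)/(4/9) = (77/72)/(4/9) = 77/32.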